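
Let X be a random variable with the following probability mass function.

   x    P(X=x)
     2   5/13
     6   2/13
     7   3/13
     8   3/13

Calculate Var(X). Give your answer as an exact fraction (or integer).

1114/169

E[X] = (5/13)·2 + (2/13)·6 + (3/13)·7 + (3/13)·8 = 67/13
E[X²] = (5/13)·4 + (2/13)·36 + (3/13)·49 + (3/13)·64 = 431/13
Var(X) = 431/13 − (67/13)² = 1114/169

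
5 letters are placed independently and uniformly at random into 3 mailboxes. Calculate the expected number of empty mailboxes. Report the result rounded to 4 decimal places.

0.3951

Let Xⱼ=1 if mailbox j is empty. P(Xⱼ=1) = ((3-1)/3)^5 = 32/243.
By linearity, E[#empty] = 3·32/243 = 32/81.
≈ 0.3951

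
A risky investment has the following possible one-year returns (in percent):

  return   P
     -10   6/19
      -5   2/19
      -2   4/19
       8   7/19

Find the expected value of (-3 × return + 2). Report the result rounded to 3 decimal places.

5.474

E[-3x+2] = (6/19)·32 + (2/19)·17 + (4/19)·8 + (7/19)·(-22)
     = 104/19 ≈ 5.474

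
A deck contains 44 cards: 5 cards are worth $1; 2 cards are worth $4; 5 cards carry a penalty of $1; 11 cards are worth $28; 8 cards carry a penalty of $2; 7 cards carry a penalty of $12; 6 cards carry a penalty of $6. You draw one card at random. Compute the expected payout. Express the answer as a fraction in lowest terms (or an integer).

45/11 dollars

E[payout] = (5/44)·1 + (2/44)·4 + (5/44)·(-1) + (11/44)·28 + (8/44)·(-2) + (7/44)·(-12) + (6/44)·(-6) = 45/11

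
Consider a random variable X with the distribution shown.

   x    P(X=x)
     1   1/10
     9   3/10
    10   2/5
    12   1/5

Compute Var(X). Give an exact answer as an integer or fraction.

214/25

E[X] = (1/10)·1 + (3/10)·9 + (2/5)·10 + (1/5)·12 = 46/5
E[X²] = (1/10)·1 + (3/10)·81 + (2/5)·100 + (1/5)·144 = 466/5
Var(X) = 466/5 − (46/5)² = 214/25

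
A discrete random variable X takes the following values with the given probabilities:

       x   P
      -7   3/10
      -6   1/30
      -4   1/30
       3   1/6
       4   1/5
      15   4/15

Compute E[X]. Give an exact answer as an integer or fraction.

43/15

E[X] = (3/10)·(-7) + (1/30)·(-6) + (1/30)·(-4) + (1/6)·3 + (1/5)·4 + (4/15)·15
     = 43/15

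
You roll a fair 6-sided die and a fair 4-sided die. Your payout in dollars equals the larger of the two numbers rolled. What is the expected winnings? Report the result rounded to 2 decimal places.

$3.92

Distribution of the larger of the two numbers rolled: 1 w.p. 1/24, 2 w.p. 1/8, 3 w.p. 5/24, 4 w.p. 7/24, 5 w.p. 1/6, 6 w.p. 1/6
E[payout] = (1/24)·1 + (1/8)·2 + (5/24)·3 + (7/24)·4 + (1/6)·5 + (1/6)·6 = 47/12
≈ $3.92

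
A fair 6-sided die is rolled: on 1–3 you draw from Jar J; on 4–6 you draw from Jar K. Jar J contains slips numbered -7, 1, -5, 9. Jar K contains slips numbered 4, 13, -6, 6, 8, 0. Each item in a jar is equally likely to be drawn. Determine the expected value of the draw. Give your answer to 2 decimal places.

1.83

E[X | Jar J] = (-7 + 1 − 5 + 9)/4 = -1/2
E[X | Jar K] = (4 + 13 − 6 + 6 + 8 + 0)/6 = 25/6
E[X] = (1/2)·(-1/2) + (1/2)·25/6 = 11/6 ≈ 1.83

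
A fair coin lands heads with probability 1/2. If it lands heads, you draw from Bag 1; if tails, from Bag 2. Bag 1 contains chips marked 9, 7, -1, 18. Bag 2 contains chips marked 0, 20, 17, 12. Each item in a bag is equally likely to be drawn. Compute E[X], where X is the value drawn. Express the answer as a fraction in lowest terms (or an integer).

41/4

E[X | Bag 1] = (9 + 7 − 1 + 18)/4 = 33/4
E[X | Bag 2] = (0 + 20 + 17 + 12)/4 = 49/4
E[X] = (1/2)·33/4 + (1/2)·49/4 = 41/4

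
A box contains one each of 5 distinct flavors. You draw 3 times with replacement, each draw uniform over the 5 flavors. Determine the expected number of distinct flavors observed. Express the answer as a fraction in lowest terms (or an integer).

Let Xⱼ=1 if type j appears at least once. P(Xⱼ=1) = 1 − ((5−1)/5)^3 = 61/125.
E[#distinct] = 5·61/125 = 61/25.

61/25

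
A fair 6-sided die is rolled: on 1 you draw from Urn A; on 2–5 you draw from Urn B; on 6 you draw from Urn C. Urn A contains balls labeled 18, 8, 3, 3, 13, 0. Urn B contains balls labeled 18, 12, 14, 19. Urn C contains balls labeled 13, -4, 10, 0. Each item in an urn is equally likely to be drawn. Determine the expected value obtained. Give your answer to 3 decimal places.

E[X | Urn A] = (18 + 8 + 3 + 3 + 13 + 0)/6 = 15/2
E[X | Urn B] = (18 + 12 + 14 + 19)/4 = 63/4
E[X | Urn C] = (13 − 4 + 10 + 0)/4 = 19/4
E[X] = (1/6)·15/2 + (2/3)·63/4 + (1/6)·19/4 = 301/24 ≈ 12.542

12.542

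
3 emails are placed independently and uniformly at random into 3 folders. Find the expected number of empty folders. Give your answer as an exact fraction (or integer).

Let Xⱼ=1 if folder j is empty. P(Xⱼ=1) = ((3-1)/3)^3 = 8/27.
By linearity, E[#empty] = 3·8/27 = 8/9.

8/9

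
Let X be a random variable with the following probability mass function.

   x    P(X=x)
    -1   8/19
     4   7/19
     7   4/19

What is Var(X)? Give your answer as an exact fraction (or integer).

E[X] = (8/19)·(-1) + (7/19)·4 + (4/19)·7 = 48/19
E[X²] = (8/19)·1 + (7/19)·16 + (4/19)·49 = 316/19
Var(X) = 316/19 − (48/19)² = 3700/361

3700/361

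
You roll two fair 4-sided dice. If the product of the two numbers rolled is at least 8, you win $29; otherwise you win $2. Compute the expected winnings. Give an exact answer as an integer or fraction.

E[payout] = (5/8)·2 + (3/8)·29 = 97/8

97/8 dollars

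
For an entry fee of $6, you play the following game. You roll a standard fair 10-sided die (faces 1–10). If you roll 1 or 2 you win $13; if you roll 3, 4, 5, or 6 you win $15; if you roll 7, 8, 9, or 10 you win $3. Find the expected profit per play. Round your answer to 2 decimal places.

$3.80

E[payout] = (2/5)·3 + (1/5)·13 + (2/5)·15 = 49/5
Expected profit = 49/5 − 6 = 19/5 ≈ $3.80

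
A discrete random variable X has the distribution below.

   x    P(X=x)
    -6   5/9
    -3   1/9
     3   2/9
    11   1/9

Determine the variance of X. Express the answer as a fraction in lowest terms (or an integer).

2696/81

E[X] = (5/9)·(-6) + (1/9)·(-3) + (2/9)·3 + (1/9)·11 = -16/9
E[X²] = (5/9)·36 + (1/9)·9 + (2/9)·9 + (1/9)·121 = 328/9
Var(X) = 328/9 − (-16/9)² = 2696/81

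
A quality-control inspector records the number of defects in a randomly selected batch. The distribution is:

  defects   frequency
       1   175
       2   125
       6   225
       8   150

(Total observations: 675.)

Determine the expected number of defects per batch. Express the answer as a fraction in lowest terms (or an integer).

119/27

Total = 675, so P(defects=1) = 175/675, etc.
E[X] = (7/27)·1 + (5/27)·2 + (1/3)·6 + (2/9)·8
     = 119/27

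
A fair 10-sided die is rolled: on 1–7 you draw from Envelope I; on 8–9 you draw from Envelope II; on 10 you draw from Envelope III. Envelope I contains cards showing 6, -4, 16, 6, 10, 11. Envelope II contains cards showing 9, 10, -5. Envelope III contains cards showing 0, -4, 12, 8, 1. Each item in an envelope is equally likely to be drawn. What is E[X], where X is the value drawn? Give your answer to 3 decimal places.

6.523

E[X | Envelope I] = (6 − 4 + 16 + 6 + 10 + 11)/6 = 15/2
E[X | Envelope II] = (9 + 10 − 5)/3 = 14/3
E[X | Envelope III] = (0 − 4 + 12 + 8 + 1)/5 = 17/5
E[X] = (7/10)·15/2 + (1/5)·14/3 + (1/10)·17/5 = 1957/300 ≈ 6.523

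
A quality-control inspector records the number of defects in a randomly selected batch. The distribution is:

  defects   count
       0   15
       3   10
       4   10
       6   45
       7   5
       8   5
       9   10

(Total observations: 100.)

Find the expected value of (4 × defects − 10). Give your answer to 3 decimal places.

Total = 100, so P(defects=0) = 15/100, etc.
E[4x-10] = (3/20)·(-10) + (1/10)·2 + (1/10)·6 + (9/20)·14 + (1/20)·18 + (1/20)·22 + (1/10)·26
     = 51/5 ≈ 10.200

10.200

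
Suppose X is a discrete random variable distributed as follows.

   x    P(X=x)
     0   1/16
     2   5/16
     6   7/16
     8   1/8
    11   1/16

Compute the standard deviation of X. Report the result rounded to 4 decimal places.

E[X] = 79/16, E[X²] = 521/16
Var(X) = E[X²] − (E[X])² = 521/16 − 6241/256 = 2095/256
SD(X) = √(2095/256) ≈ 2.8607

2.8607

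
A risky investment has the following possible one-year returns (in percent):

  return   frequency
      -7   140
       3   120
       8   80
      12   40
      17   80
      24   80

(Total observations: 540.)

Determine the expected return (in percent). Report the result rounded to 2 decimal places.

7.00

Total = 540, so P(return=-7) = 140/540, etc.
E[X] = (7/27)·(-7) + (2/9)·3 + (4/27)·8 + (2/27)·12 + (4/27)·17 + (4/27)·24
     = 7 ≈ 7.00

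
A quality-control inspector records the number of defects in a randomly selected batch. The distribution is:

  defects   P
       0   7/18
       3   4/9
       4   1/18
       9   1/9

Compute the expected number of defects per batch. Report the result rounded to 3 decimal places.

E[X] = (7/18)·0 + (4/9)·3 + (1/18)·4 + (1/9)·9
     = 23/9 ≈ 2.556

2.556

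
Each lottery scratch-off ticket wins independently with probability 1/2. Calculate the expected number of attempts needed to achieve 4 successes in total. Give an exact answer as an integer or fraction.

8

By linearity (sum of 4 independent geometric waits), E[trials] = 4/p = 4/(1/2) = 8.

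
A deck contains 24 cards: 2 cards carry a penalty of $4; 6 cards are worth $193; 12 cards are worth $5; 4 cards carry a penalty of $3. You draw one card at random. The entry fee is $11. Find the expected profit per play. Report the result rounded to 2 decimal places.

$38.92

E[payout] = (2/24)·(-4) + (6/24)·193 + (12/24)·5 + (4/24)·(-3) = 599/12
Expected profit = 599/12 − 11 = 467/12 ≈ $38.92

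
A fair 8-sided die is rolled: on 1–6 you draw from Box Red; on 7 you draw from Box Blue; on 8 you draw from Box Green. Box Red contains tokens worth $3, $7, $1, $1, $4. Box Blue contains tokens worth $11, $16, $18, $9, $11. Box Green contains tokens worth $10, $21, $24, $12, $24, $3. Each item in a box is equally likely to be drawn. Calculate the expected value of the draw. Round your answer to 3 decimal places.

E[X | Box Red] = (3 + 7 + 1 + 1 + 4)/5 = 16/5
E[X | Box Blue] = (11 + 16 + 18 + 9 + 11)/5 = 13
E[X | Box Green] = (10 + 21 + 24 + 12 + 24 + 3)/6 = 47/3
E[X] = (3/4)·16/5 + (1/8)·13 + (1/8)·47/3 = 359/60 ≈ 5.983

$5.983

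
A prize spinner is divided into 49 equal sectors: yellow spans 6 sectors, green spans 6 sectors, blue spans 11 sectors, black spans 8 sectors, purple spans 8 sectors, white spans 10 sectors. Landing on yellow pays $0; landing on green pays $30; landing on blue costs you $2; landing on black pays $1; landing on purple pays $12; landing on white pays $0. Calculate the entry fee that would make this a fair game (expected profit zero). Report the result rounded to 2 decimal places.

$5.35

E[payout] = (6/49)·0 + (6/49)·30 + (11/49)·(-2) + (8/49)·1 + (8/49)·12 + (10/49)·0 = 262/49
Fair fee = E[payout] = 262/49 ≈ $5.35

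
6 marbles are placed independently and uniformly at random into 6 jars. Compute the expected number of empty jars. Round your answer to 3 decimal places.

Let Xⱼ=1 if jar j is empty. P(Xⱼ=1) = ((6-1)/6)^6 = 15625/46656.
By linearity, E[#empty] = 6·15625/46656 = 15625/7776.
≈ 2.009

2.009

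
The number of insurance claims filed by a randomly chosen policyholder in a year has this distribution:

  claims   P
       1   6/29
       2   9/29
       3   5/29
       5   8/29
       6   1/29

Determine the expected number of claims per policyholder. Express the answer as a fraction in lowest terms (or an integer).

E[X] = (6/29)·1 + (9/29)·2 + (5/29)·3 + (8/29)·5 + (1/29)·6
     = 85/29

85/29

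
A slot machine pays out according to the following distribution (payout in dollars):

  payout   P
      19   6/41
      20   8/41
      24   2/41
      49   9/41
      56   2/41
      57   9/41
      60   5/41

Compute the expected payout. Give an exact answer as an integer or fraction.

1688/41 dollars

E[X] = (6/41)·19 + (8/41)·20 + (2/41)·24 + (9/41)·49 + (2/41)·56 + (9/41)·57 + (5/41)·60
     = 1688/41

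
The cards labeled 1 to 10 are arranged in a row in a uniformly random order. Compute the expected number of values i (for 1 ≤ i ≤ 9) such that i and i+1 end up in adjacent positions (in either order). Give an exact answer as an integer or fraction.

9/5

For each i ∈ {1,…,9}, let Xᵢ = 1 if i and i+1 are adjacent. P(Xᵢ=1) = 2·(10−1)!/10! = 2/10.
By linearity, E[ΣXᵢ] = (9)·(2/10) = 9/5.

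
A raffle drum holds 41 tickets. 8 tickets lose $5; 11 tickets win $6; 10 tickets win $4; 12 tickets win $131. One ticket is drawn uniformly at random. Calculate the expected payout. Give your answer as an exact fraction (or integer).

E[payout] = (8/41)·(-5) + (11/41)·6 + (10/41)·4 + (12/41)·131 = 1638/41

1638/41 dollars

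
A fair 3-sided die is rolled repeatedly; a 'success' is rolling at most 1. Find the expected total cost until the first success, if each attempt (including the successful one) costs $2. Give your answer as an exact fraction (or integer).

E[#attempts] = 1/p = 3; E[cost] = 2·3 = 6.

$6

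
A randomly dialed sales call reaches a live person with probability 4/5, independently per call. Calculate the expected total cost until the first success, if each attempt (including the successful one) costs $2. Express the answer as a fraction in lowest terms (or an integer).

E[#attempts] = 1/p = 5/4; E[cost] = 2·5/4 = 5/2.

5/2 dollars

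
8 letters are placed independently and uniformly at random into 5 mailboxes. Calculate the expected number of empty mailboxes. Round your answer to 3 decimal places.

Let Xⱼ=1 if mailbox j is empty. P(Xⱼ=1) = ((5-1)/5)^8 = 65536/390625.
By linearity, E[#empty] = 5·65536/390625 = 65536/78125.
≈ 0.839

0.839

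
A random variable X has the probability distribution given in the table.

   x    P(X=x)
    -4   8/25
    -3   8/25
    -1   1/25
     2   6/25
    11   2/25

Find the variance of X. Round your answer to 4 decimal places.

17.8336

E[X] = (8/25)·(-4) + (8/25)·(-3) + (1/25)·(-1) + (6/25)·2 + (2/25)·11 = -23/25
E[X²] = (8/25)·16 + (8/25)·9 + (1/25)·1 + (6/25)·4 + (2/25)·121 = 467/25
Var(X) = 467/25 − (-23/25)² = 11146/625 ≈ 17.8336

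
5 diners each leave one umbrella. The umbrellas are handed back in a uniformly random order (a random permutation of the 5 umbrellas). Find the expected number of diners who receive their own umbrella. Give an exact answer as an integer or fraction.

1

Let Xᵢ = 1 if person i gets their own umbrella. For each i, P(Xᵢ=1) = 1/5.
By linearity of expectation, E[X₁+…+X_5] = 5·(1/5) = 1.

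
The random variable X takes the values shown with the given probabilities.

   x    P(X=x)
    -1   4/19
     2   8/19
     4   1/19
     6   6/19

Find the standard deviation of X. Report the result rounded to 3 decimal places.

2.572

E[X] = 52/19, E[X²] = 268/19
Var(X) = E[X²] − (E[X])² = 268/19 − 2704/361 = 2388/361
SD(X) = √(2388/361) ≈ 2.572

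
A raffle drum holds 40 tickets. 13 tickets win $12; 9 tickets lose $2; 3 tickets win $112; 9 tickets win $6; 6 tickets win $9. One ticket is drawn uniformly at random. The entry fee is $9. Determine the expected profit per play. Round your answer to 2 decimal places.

E[payout] = (13/40)·12 + (9/40)·(-2) + (3/40)·112 + (9/40)·6 + (6/40)·9 = 291/20
Expected profit = 291/20 − 9 = 111/20 ≈ $5.55

$5.55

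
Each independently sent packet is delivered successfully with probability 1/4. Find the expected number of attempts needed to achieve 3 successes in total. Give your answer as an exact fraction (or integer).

By linearity (sum of 3 independent geometric waits), E[trials] = 3/p = 3/(1/4) = 12.

12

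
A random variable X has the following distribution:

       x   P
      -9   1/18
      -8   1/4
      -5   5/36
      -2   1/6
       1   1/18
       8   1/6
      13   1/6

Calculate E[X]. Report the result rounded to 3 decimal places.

E[X] = (1/18)·(-9) + (1/4)·(-8) + (5/36)·(-5) + (1/6)·(-2) + (1/18)·1 + (1/6)·8 + (1/6)·13
     = 1/36 ≈ 0.028

0.028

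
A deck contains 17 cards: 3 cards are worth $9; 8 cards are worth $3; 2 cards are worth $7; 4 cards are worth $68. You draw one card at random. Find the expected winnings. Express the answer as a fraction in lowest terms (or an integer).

E[payout] = (3/17)·9 + (8/17)·3 + (2/17)·7 + (4/17)·68 = 337/17

337/17 dollars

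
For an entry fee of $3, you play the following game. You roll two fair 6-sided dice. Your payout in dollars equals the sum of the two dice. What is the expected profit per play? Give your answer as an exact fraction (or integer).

Distribution of the sum of the two dice: 2 w.p. 1/36, 3 w.p. 1/18, 4 w.p. 1/12, 5 w.p. 1/9, 6 w.p. 5/36, 7 w.p. 1/6, …
E[payout] = (1/36)·2 + (1/18)·3 + (1/12)·4 + (1/9)·5 + (5/36)·6 + (1/6)·7 + (5/36)·8 + (1/9)·9 + (1/12)·10 + (1/18)·11 + (1/36)·12 = 7
Expected profit = 7 − 3 = 4

$4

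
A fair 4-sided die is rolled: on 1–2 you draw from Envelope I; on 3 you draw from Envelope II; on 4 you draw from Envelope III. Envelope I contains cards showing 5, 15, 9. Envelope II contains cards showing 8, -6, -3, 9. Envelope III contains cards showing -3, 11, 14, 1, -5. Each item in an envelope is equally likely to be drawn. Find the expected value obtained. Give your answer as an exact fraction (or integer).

E[X | Envelope I] = (5 + 15 + 9)/3 = 29/3
E[X | Envelope II] = (8 − 6 − 3 + 9)/4 = 2
E[X | Envelope III] = (-3 + 11 + 14 + 1 − 5)/5 = 18/5
E[X] = (1/2)·29/3 + (1/4)·2 + (1/4)·18/5 = 187/30

187/30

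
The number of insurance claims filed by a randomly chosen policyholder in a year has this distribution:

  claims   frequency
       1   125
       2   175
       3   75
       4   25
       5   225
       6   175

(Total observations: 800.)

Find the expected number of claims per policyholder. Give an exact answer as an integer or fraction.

Total = 800, so P(claims=1) = 125/800, etc.
E[X] = (5/32)·1 + (7/32)·2 + (3/32)·3 + (1/32)·4 + (9/32)·5 + (7/32)·6
     = 119/32

119/32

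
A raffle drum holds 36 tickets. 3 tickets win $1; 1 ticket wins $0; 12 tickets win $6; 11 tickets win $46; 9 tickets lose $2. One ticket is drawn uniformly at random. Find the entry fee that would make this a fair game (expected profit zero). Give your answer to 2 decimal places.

$15.64

E[payout] = (3/36)·1 + (1/36)·0 + (12/36)·6 + (11/36)·46 + (9/36)·(-2) = 563/36
Fair fee = E[payout] = 563/36 ≈ $15.64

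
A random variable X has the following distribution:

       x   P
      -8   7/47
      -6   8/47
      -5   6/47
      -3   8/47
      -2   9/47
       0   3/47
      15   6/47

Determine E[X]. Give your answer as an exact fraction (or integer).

-86/47

E[X] = (7/47)·(-8) + (8/47)·(-6) + (6/47)·(-5) + (8/47)·(-3) + (9/47)·(-2) + (3/47)·0 + (6/47)·15
     = -86/47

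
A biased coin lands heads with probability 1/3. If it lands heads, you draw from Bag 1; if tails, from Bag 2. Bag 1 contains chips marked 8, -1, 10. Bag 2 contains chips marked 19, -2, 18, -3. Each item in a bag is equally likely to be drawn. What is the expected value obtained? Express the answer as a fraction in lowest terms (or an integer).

65/9

E[X | Bag 1] = (8 − 1 + 10)/3 = 17/3
E[X | Bag 2] = (19 − 2 + 18 − 3)/4 = 8
E[X] = (1/3)·17/3 + (2/3)·8 = 65/9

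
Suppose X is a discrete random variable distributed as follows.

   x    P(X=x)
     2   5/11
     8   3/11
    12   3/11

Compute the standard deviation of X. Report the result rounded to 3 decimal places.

4.248

E[X] = 70/11, E[X²] = 644/11
Var(X) = E[X²] − (E[X])² = 644/11 − 4900/121 = 2184/121
SD(X) = √(2184/121) ≈ 4.248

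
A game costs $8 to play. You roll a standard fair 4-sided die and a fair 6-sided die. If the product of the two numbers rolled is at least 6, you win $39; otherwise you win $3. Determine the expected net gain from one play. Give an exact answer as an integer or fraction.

E[payout] = (3/8)·3 + (5/8)·39 = 51/2
Expected profit = 51/2 − 8 = 35/2

35/2 dollars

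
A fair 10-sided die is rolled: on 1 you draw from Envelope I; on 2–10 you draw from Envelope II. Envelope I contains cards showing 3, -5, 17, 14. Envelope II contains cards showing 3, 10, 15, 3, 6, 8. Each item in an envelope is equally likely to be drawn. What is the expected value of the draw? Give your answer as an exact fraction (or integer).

299/40

E[X | Envelope I] = (3 − 5 + 17 + 14)/4 = 29/4
E[X | Envelope II] = (3 + 10 + 15 + 3 + 6 + 8)/6 = 15/2
E[X] = (1/10)·29/4 + (9/10)·15/2 = 299/40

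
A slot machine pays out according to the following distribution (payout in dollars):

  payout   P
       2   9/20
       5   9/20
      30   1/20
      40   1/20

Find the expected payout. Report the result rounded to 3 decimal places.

E[X] = (9/20)·2 + (9/20)·5 + (1/20)·30 + (1/20)·40
     = 133/20 ≈ 6.650

$6.650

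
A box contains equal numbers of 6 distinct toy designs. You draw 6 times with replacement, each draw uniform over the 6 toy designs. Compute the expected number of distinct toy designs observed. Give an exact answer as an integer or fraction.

31031/7776

Let Xⱼ=1 if type j appears at least once. P(Xⱼ=1) = 1 − ((6−1)/6)^6 = 31031/46656.
E[#distinct] = 6·31031/46656 = 31031/7776.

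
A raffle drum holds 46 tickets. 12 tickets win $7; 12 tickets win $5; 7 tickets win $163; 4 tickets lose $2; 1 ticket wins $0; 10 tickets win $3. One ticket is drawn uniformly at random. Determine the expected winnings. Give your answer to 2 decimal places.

E[payout] = (12/46)·7 + (12/46)·5 + (7/46)·163 + (4/46)·(-2) + (1/46)·0 + (10/46)·3 = 1307/46
≈ $28.41

$28.41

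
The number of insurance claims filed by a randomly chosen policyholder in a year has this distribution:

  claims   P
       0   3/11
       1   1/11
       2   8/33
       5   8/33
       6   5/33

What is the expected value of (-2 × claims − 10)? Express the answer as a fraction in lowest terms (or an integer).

-508/33

E[-2x-10] = (3/11)·(-10) + (1/11)·(-12) + (8/33)·(-14) + (8/33)·(-20) + (5/33)·(-22)
     = -508/33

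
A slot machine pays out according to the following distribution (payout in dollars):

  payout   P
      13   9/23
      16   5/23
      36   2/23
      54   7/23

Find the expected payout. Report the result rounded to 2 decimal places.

E[X] = (9/23)·13 + (5/23)·16 + (2/23)·36 + (7/23)·54
     = 647/23 ≈ 28.13

$28.13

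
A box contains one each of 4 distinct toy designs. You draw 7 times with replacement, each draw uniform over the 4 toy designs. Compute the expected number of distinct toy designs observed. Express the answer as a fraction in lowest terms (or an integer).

14197/4096

Let Xⱼ=1 if type j appears at least once. P(Xⱼ=1) = 1 − ((4−1)/4)^7 = 14197/16384.
E[#distinct] = 4·14197/16384 = 14197/4096.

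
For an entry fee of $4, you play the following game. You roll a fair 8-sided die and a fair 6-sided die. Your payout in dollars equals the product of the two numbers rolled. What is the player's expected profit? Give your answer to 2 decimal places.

Distribution of the product of the two numbers rolled: 1 w.p. 1/48, 2 w.p. 1/24, 3 w.p. 1/24, 4 w.p. 1/16, 5 w.p. 1/24, 6 w.p. 1/12, …
E[payout] = (1/48)·1 + (1/24)·2 + (1/24)·3 + (1/16)·4 + (1/24)·5 + (1/12)·6 + (1/48)·7 + (1/16)·8 + (1/48)·9 + (1/24)·10 + (1/12)·12 + (1/48)·14 + (1/24)·15 + (1/24)·16 + (1/24)·18 + (1/24)·20 + (1/48)·21 + (1/16)·24 + (1/48)·25 + (1/48)·28 + (1/24)·30 + (1/48)·32 + (1/48)·35 + (1/48)·36 + (1/48)·40 + (1/48)·42 + (1/48)·48 = 63/4
Expected profit = 63/4 − 4 = 47/4 ≈ $11.75

$11.75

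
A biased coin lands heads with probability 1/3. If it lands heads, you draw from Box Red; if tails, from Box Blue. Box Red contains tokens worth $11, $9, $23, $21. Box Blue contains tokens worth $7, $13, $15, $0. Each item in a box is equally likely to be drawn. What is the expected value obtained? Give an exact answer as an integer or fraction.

67/6 dollars

E[X | Box Red] = (11 + 9 + 23 + 21)/4 = 16
E[X | Box Blue] = (7 + 13 + 15 + 0)/4 = 35/4
E[X] = (1/3)·16 + (2/3)·35/4 = 67/6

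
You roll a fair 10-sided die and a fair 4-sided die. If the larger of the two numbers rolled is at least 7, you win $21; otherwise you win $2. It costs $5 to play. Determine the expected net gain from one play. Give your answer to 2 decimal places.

E[payout] = (3/5)·2 + (2/5)·21 = 48/5
Expected profit = 48/5 − 5 = 23/5 ≈ $4.60

$4.60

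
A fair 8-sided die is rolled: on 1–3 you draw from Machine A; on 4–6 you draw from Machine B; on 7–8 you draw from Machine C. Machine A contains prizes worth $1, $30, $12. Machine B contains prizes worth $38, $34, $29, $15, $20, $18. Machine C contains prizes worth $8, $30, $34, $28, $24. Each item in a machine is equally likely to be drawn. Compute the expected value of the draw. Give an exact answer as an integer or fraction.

106/5 dollars

E[X | Machine A] = (1 + 30 + 12)/3 = 43/3
E[X | Machine B] = (38 + 34 + 29 + 15 + 20 + 18)/6 = 77/3
E[X | Machine C] = (8 + 30 + 34 + 28 + 24)/5 = 124/5
E[X] = (3/8)·43/3 + (3/8)·77/3 + (1/4)·124/5 = 106/5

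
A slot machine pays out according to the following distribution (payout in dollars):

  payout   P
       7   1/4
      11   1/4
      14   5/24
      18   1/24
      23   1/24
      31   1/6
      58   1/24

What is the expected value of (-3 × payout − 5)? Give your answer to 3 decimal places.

-55.125

E[-3x-5] = (1/4)·(-26) + (1/4)·(-38) + (5/24)·(-47) + (1/24)·(-59) + (1/24)·(-74) + (1/6)·(-98) + (1/24)·(-179)
     = -441/8 ≈ -55.125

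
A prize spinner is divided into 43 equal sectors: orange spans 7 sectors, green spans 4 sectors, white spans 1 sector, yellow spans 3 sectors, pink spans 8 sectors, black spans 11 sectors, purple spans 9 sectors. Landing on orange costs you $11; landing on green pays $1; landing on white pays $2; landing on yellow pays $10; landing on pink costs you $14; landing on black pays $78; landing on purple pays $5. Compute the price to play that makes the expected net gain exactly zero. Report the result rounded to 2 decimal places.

$17.44

E[payout] = (7/43)·(-11) + (4/43)·1 + (1/43)·2 + (3/43)·10 + (8/43)·(-14) + (11/43)·78 + (9/43)·5 = 750/43
Fair fee = E[payout] = 750/43 ≈ $17.44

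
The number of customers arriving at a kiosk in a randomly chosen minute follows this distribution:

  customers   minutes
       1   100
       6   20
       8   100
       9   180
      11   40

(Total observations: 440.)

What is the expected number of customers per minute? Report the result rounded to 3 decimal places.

7.000

Total = 440, so P(customers=1) = 100/440, etc.
E[X] = (5/22)·1 + (1/22)·6 + (5/22)·8 + (9/22)·9 + (1/11)·11
     = 7 ≈ 7.000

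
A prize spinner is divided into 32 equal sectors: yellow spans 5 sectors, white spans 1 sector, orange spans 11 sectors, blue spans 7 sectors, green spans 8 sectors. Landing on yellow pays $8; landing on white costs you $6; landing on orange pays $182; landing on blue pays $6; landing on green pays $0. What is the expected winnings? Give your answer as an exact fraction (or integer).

E[payout] = (5/32)·8 + (1/32)·(-6) + (11/32)·182 + (7/32)·6 + (8/32)·0 = 1039/16

1039/16 dollars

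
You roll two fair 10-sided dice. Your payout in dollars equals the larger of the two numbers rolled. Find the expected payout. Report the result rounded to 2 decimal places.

Distribution of the larger of the two numbers rolled: 1 w.p. 1/100, 2 w.p. 3/100, 3 w.p. 1/20, 4 w.p. 7/100, 5 w.p. 9/100, 6 w.p. 11/100, …
E[payout] = (1/100)·1 + (3/100)·2 + (1/20)·3 + (7/100)·4 + (9/100)·5 + (11/100)·6 + (13/100)·7 + (3/20)·8 + (17/100)·9 + (19/100)·10 = 143/20
≈ $7.15

$7.15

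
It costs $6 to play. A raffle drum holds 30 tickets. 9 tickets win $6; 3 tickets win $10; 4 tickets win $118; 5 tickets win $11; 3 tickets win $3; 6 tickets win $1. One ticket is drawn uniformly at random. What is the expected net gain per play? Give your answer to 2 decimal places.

$14.87

E[payout] = (9/30)·6 + (3/30)·10 + (4/30)·118 + (5/30)·11 + (3/30)·3 + (6/30)·1 = 313/15
Expected profit = 313/15 − 6 = 223/15 ≈ $14.87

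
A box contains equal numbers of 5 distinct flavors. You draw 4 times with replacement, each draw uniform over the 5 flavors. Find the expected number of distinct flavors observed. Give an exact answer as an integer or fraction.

369/125

Let Xⱼ=1 if type j appears at least once. P(Xⱼ=1) = 1 − ((5−1)/5)^4 = 369/625.
E[#distinct] = 5·369/625 = 369/125.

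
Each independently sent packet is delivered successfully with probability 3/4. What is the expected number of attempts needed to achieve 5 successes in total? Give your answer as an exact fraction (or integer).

20/3

By linearity (sum of 5 independent geometric waits), E[trials] = 5/p = 5/(3/4) = 20/3.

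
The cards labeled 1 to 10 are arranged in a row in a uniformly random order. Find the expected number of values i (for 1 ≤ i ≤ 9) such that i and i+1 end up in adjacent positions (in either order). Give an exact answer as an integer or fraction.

9/5

For each i ∈ {1,…,9}, let Xᵢ = 1 if i and i+1 are adjacent. P(Xᵢ=1) = 2·(10−1)!/10! = 2/10.
By linearity, E[ΣXᵢ] = (9)·(2/10) = 9/5.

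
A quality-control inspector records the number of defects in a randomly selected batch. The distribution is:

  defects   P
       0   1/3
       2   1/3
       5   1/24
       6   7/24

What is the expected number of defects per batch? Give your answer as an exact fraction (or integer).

E[X] = (1/3)·0 + (1/3)·2 + (1/24)·5 + (7/24)·6
     = 21/8

21/8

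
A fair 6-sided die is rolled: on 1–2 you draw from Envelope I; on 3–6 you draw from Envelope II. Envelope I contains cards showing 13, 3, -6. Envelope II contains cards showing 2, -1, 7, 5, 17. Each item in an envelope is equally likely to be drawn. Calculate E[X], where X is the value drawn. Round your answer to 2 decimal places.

5.11

E[X | Envelope I] = (13 + 3 − 6)/3 = 10/3
E[X | Envelope II] = (2 − 1 + 7 + 5 + 17)/5 = 6
E[X] = (1/3)·10/3 + (2/3)·6 = 46/9 ≈ 5.11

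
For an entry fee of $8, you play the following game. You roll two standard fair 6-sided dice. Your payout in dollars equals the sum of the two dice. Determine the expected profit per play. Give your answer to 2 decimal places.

Distribution of the sum of the two dice: 2 w.p. 1/36, 3 w.p. 1/18, 4 w.p. 1/12, 5 w.p. 1/9, 6 w.p. 5/36, 7 w.p. 1/6, …
E[payout] = (1/36)·2 + (1/18)·3 + (1/12)·4 + (1/9)·5 + (5/36)·6 + (1/6)·7 + (5/36)·8 + (1/9)·9 + (1/12)·10 + (1/18)·11 + (1/36)·12 = 7
Expected profit = 7 − 8 = -1 ≈ -$1.00

-$1.00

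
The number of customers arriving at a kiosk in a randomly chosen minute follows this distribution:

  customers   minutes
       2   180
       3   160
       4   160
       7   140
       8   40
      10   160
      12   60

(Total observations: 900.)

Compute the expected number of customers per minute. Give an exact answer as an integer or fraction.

17/3

Total = 900, so P(customers=2) = 180/900, etc.
E[X] = (1/5)·2 + (8/45)·3 + (8/45)·4 + (7/45)·7 + (2/45)·8 + (8/45)·10 + (1/15)·12
     = 17/3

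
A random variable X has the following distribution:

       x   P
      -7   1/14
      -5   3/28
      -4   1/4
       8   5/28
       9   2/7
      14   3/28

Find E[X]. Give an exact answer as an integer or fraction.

97/28

E[X] = (1/14)·(-7) + (3/28)·(-5) + (1/4)·(-4) + (5/28)·8 + (2/7)·9 + (3/28)·14
     = 97/28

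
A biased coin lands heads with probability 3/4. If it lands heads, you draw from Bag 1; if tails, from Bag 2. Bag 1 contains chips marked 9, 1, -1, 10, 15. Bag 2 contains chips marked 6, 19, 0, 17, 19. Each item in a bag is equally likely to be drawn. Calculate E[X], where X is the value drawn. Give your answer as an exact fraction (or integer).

E[X | Bag 1] = (9 + 1 − 1 + 10 + 15)/5 = 34/5
E[X | Bag 2] = (6 + 19 + 0 + 17 + 19)/5 = 61/5
E[X] = (3/4)·34/5 + (1/4)·61/5 = 163/20

163/20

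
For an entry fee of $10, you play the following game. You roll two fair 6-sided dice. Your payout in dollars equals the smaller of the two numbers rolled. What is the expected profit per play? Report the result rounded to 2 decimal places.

Distribution of the smaller of the two numbers rolled: 1 w.p. 11/36, 2 w.p. 1/4, 3 w.p. 7/36, 4 w.p. 5/36, 5 w.p. 1/12, 6 w.p. 1/36
E[payout] = (11/36)·1 + (1/4)·2 + (7/36)·3 + (5/36)·4 + (1/12)·5 + (1/36)·6 = 91/36
Expected profit = 91/36 − 10 = -269/36 ≈ -$7.47

-$7.47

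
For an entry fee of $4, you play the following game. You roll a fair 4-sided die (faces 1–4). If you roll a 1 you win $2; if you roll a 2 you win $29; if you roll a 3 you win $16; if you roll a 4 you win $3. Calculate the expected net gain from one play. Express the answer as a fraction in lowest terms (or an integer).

E[payout] = (1/4)·2 + (1/4)·3 + (1/4)·16 + (1/4)·29 = 25/2
Expected profit = 25/2 − 4 = 17/2

17/2 dollars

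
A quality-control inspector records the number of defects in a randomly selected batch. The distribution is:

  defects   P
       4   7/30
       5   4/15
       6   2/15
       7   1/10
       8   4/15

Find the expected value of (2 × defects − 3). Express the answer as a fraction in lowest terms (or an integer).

44/5

E[2x-3] = (7/30)·5 + (4/15)·7 + (2/15)·9 + (1/10)·11 + (4/15)·13
     = 44/5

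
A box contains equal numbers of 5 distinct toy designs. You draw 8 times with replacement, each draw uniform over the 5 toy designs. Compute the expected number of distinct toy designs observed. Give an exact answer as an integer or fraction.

325089/78125

Let Xⱼ=1 if type j appears at least once. P(Xⱼ=1) = 1 − ((5−1)/5)^8 = 325089/390625.
E[#distinct] = 5·325089/390625 = 325089/78125.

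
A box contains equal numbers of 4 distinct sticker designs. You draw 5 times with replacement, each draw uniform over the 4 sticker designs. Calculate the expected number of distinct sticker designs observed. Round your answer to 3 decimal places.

Let Xⱼ=1 if type j appears at least once. P(Xⱼ=1) = 1 − ((4−1)/4)^5 = 781/1024.
E[#distinct] = 4·781/1024 = 781/256.
≈ 3.051

3.051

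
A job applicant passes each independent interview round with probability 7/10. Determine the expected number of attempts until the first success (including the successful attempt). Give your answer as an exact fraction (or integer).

For a geometric distribution, E[trials] = 1/p = 1/(7/10) = 10/7.

10/7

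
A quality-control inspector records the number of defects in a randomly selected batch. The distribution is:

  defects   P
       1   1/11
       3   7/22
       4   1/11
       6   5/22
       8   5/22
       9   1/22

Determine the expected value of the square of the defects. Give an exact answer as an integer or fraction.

E[X²] = (1/11)·1 + (7/22)·9 + (1/11)·16 + (5/22)·36 + (5/22)·64 + (1/22)·81
     = 339/11

339/11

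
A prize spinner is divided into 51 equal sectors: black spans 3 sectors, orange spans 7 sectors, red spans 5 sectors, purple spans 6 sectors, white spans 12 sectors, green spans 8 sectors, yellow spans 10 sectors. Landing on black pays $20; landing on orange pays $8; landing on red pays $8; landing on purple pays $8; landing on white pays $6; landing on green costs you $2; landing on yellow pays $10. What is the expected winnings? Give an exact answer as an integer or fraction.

E[payout] = (3/51)·20 + (7/51)·8 + (5/51)·8 + (6/51)·8 + (12/51)·6 + (8/51)·(-2) + (10/51)·10 = 120/17

120/17 dollars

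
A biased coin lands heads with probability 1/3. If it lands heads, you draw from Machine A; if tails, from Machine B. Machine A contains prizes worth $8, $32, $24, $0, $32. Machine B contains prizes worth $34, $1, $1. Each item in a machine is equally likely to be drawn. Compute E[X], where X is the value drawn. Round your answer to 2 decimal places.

$14.40

E[X | Machine A] = (8 + 32 + 24 + 0 + 32)/5 = 96/5
E[X | Machine B] = (34 + 1 + 1)/3 = 12
E[X] = (1/3)·96/5 + (2/3)·12 = 72/5 ≈ 14.40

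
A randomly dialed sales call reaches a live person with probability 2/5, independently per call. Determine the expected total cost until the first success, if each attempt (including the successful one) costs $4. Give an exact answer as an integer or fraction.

E[#attempts] = 1/p = 5/2; E[cost] = 4·5/2 = 10.

$10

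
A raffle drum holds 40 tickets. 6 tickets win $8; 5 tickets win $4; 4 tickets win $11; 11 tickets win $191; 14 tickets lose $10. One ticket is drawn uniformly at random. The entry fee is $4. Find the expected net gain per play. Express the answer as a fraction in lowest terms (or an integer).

1913/40 dollars

E[payout] = (6/40)·8 + (5/40)·4 + (4/40)·11 + (11/40)·191 + (14/40)·(-10) = 2073/40
Expected profit = 2073/40 − 4 = 1913/40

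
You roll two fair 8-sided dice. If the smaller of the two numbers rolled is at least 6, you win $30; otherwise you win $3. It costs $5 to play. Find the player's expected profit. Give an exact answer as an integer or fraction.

E[payout] = (55/64)·3 + (9/64)·30 = 435/64
Expected profit = 435/64 − 5 = 115/64

115/64 dollars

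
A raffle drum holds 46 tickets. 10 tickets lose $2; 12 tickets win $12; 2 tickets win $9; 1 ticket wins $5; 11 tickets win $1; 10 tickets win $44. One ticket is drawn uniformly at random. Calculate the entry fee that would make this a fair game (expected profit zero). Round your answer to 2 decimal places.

E[payout] = (10/46)·(-2) + (12/46)·12 + (2/46)·9 + (1/46)·5 + (11/46)·1 + (10/46)·44 = 13
Fair fee = E[payout] = 13 ≈ $13.00

$13.00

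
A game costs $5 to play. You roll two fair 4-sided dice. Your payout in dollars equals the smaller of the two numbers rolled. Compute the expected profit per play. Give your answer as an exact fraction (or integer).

-25/8 dollars

Distribution of the smaller of the two numbers rolled: 1 w.p. 7/16, 2 w.p. 5/16, 3 w.p. 3/16, 4 w.p. 1/16
E[payout] = (7/16)·1 + (5/16)·2 + (3/16)·3 + (1/16)·4 = 15/8
Expected profit = 15/8 − 5 = -25/8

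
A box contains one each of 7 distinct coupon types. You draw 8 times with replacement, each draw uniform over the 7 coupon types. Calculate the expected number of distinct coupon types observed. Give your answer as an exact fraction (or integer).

Let Xⱼ=1 if type j appears at least once. P(Xⱼ=1) = 1 − ((7−1)/7)^8 = 4085185/5764801.
E[#distinct] = 7·4085185/5764801 = 4085185/823543.

4085185/823543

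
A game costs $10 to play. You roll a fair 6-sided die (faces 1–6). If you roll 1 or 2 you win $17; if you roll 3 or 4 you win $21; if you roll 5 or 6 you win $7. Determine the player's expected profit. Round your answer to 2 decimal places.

$5.00

E[payout] = (1/3)·7 + (1/3)·17 + (1/3)·21 = 15
Expected profit = 15 − 10 = 5 ≈ $5.00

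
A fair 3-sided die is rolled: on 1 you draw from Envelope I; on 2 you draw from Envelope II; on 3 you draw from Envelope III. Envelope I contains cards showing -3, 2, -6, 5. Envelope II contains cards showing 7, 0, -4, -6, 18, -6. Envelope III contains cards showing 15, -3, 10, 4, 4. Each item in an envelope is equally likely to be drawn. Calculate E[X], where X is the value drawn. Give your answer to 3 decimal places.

E[X | Envelope I] = (-3 + 2 − 6 + 5)/4 = -1/2
E[X | Envelope II] = (7 + 0 − 4 − 6 + 18 − 6)/6 = 3/2
E[X | Envelope III] = (15 − 3 + 10 + 4 + 4)/5 = 6
E[X] = (1/3)·(-1/2) + (1/3)·3/2 + (1/3)·6 = 7/3 ≈ 2.333

2.333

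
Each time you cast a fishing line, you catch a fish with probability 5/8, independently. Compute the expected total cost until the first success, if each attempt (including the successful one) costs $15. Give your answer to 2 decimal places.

$24.00

E[#attempts] = 1/p = 8/5; E[cost] = 15·8/5 = 24.
≈ 24.00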